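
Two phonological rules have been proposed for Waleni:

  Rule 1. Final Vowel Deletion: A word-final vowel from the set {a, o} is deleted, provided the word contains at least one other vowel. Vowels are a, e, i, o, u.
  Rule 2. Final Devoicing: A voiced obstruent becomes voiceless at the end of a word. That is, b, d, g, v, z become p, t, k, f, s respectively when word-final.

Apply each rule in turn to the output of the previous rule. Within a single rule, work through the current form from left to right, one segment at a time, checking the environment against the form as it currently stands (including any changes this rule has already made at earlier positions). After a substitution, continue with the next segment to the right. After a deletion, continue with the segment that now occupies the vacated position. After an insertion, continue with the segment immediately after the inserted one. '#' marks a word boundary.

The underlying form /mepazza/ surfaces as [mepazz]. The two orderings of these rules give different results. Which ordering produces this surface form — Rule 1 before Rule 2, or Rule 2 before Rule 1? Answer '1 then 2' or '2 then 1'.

2 then 1

Order 1 then 2:
  1 Final Vowel Deletion: [mepazza] → [mepazz]
  2 Final Devoicing: [mepazz] → [mepazs]
  result: [mepazs]
Order 2 then 1:
  2 Final Devoicing: no change — [mepazza]
  1 Final Vowel Deletion: [mepazza] → [mepazz]
  result: [mepazz]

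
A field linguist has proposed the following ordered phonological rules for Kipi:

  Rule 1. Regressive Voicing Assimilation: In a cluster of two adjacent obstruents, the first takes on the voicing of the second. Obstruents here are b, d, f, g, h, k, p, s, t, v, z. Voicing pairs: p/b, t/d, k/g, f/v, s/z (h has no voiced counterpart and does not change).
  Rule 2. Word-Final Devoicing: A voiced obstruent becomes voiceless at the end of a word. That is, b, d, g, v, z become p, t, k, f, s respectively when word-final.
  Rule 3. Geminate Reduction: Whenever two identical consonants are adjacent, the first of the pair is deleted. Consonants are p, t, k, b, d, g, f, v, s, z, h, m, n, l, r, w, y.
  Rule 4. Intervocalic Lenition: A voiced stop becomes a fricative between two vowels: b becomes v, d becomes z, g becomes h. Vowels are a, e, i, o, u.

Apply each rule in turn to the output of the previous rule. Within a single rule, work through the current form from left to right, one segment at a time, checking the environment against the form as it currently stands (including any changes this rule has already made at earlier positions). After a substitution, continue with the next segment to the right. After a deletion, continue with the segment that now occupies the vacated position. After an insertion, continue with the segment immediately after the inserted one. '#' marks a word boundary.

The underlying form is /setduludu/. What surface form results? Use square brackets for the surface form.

Rule 1 Regressive Voicing Assimilation: [setduludu] → [sedduludu]
Rule 2 Word-Final Devoicing: no change — [sedduludu]
Rule 3 Geminate Reduction: [sedduludu] → [seduludu]
Rule 4 Intervocalic Lenition: [seduludu] → [sezuluzu]

[sezuluzu]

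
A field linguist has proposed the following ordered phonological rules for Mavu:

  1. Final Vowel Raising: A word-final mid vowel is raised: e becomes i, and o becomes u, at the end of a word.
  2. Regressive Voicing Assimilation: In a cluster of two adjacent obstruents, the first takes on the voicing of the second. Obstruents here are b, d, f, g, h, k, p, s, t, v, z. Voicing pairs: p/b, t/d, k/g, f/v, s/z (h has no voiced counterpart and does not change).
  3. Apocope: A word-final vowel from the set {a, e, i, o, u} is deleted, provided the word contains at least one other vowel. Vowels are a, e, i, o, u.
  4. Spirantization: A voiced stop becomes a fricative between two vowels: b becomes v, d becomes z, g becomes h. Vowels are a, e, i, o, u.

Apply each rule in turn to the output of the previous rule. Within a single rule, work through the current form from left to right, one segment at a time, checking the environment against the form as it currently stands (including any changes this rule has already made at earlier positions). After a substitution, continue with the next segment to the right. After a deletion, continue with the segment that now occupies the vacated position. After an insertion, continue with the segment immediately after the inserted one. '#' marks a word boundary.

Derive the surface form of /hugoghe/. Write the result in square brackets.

[huhokh]

1 Final Vowel Raising: [hugoghe] → [hugoghi]
2 Regressive Voicing Assimilation: [hugoghi] → [hugokhi]
3 Apocope: [hugokhi] → [hugokh]
4 Spirantization: [hugokh] → [huhokh]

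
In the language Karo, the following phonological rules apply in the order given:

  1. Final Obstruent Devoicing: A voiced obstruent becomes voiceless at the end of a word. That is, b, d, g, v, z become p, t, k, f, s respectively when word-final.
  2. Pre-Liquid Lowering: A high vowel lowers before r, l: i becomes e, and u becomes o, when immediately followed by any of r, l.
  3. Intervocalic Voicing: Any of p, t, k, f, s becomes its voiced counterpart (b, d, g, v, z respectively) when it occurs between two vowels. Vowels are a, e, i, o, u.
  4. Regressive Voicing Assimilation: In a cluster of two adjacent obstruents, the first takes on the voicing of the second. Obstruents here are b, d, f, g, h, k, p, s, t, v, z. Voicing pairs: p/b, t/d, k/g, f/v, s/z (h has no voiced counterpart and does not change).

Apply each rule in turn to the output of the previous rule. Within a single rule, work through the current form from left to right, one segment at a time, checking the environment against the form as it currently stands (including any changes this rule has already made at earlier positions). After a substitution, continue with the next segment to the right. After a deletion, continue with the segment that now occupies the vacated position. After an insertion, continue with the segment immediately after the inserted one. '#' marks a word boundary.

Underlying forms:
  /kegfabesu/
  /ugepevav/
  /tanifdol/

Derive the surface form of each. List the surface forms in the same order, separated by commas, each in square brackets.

/kegfabesu/:
  1 Final Obstruent Devoicing: no change — [kegfabesu]
  2 Pre-Liquid Lowering: no change — [kegfabesu]
  3 Intervocalic Voicing: [kegfabesu] → [kegfabezu]
  4 Regressive Voicing Assimilation: [kegfabezu] → [kekfabezu]
/ugepevav/:
  1 Final Obstruent Devoicing: [ugepevav] → [ugepevaf]
  2 Pre-Liquid Lowering: no change — [ugepevaf]
  3 Intervocalic Voicing: [ugepevaf] → [ugebevaf]
  4 Regressive Voicing Assimilation: no change — [ugebevaf]
/tanifdol/:
  1 Final Obstruent Devoicing: no change — [tanifdol]
  2 Pre-Liquid Lowering: no change — [tanifdol]
  3 Intervocalic Voicing: no change — [tanifdol]
  4 Regressive Voicing Assimilation: [tanifdol] → [tanivdol]

[kekfabezu], [ugebevaf], [tanivdol]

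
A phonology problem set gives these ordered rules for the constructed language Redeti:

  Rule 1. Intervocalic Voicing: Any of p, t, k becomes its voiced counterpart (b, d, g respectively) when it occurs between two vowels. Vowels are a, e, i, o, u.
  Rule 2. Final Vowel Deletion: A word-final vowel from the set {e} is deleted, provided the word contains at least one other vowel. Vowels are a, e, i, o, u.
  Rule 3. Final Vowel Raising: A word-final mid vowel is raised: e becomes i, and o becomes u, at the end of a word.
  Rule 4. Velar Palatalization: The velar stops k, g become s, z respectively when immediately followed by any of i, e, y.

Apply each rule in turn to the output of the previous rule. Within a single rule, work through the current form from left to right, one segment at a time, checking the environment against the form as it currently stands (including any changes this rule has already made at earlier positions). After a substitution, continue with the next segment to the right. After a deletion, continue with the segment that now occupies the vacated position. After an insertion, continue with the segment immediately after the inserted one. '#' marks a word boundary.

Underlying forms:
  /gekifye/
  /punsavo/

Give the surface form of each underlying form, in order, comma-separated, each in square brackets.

[zezify], [punsavu]

/gekifye/:
  Rule 1 Intervocalic Voicing: [gekifye] → [gegifye]
  Rule 2 Final Vowel Deletion: [gegifye] → [gegify]
  Rule 3 Final Vowel Raising: no change — [gegify]
  Rule 4 Velar Palatalization: [gegify] → [zezify]
/punsavo/:
  Rule 1 Intervocalic Voicing: no change — [punsavo]
  Rule 2 Final Vowel Deletion: no change — [punsavo]
  Rule 3 Final Vowel Raising: [punsavo] → [punsavu]
  Rule 4 Velar Palatalization: no change — [punsavu]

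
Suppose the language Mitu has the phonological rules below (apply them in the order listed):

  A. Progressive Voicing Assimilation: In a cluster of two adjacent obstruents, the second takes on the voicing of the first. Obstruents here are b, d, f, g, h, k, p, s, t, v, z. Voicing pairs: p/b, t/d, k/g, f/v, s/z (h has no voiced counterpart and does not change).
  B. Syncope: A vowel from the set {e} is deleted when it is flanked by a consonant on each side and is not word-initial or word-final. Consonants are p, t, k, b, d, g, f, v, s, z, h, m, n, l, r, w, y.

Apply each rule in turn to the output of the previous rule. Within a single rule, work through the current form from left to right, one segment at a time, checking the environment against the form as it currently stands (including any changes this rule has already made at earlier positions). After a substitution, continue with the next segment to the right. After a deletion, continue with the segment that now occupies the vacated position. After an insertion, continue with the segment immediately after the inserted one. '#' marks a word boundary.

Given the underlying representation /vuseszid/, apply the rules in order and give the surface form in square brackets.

A Progressive Voicing Assimilation: [vuseszid] → [vusessid]
B Syncope: [vusessid] → [vusssid]

[vusssid]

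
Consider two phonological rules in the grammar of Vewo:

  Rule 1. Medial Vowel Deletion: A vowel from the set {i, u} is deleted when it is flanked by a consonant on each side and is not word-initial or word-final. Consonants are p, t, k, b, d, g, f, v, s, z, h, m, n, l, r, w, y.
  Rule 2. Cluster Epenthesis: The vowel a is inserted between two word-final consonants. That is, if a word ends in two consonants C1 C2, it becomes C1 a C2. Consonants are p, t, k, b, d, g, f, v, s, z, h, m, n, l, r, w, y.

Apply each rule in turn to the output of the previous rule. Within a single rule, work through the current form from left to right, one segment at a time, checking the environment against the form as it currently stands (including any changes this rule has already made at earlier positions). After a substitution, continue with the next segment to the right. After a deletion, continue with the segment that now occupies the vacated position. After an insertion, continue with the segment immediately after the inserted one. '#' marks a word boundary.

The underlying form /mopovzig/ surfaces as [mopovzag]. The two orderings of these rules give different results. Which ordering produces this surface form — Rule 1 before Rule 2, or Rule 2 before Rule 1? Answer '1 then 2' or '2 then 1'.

Order 1 then 2:
  1 Medial Vowel Deletion: [mopovzig] → [mopovzg]
  2 Cluster Epenthesis: [mopovzg] → [mopovzag]
  result: [mopovzag]
Order 2 then 1:
  2 Cluster Epenthesis: no change — [mopovzig]
  1 Medial Vowel Deletion: [mopovzig] → [mopovzg]
  result: [mopovzg]

1 then 2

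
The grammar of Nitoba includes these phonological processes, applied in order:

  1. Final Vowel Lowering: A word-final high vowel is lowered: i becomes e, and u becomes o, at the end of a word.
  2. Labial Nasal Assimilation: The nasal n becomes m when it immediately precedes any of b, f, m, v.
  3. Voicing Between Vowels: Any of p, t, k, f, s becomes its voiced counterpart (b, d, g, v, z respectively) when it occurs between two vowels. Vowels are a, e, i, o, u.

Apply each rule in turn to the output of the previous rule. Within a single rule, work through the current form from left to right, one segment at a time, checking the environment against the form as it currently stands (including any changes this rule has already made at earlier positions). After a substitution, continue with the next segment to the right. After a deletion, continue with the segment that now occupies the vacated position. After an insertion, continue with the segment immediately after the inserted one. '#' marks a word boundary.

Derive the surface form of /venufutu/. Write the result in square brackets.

1 Final Vowel Lowering: [venufutu] → [venufuto]
2 Labial Nasal Assimilation: no change — [venufuto]
3 Voicing Between Vowels: [venufuto] → [venuvudo]

[venuvudo]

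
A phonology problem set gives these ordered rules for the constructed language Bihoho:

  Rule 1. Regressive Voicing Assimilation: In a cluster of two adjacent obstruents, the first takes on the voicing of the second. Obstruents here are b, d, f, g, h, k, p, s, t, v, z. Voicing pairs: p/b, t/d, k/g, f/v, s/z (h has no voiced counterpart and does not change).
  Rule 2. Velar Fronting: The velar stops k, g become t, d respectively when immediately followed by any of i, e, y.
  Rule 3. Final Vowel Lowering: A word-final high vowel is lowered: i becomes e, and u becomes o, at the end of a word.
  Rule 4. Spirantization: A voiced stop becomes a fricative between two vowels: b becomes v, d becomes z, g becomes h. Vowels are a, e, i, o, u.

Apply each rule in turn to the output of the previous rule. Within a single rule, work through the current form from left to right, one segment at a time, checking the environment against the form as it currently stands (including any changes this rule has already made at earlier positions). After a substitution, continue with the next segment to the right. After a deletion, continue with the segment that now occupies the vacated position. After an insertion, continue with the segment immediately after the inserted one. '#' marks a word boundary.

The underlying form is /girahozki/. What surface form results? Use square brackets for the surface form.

Rule 1 Regressive Voicing Assimilation: [girahozki] → [girahoski]
Rule 2 Velar Fronting: [girahoski] → [dirahosti]
Rule 3 Final Vowel Lowering: [dirahosti] → [dirahoste]
Rule 4 Spirantization: no change — [dirahoste]

[dirahoste]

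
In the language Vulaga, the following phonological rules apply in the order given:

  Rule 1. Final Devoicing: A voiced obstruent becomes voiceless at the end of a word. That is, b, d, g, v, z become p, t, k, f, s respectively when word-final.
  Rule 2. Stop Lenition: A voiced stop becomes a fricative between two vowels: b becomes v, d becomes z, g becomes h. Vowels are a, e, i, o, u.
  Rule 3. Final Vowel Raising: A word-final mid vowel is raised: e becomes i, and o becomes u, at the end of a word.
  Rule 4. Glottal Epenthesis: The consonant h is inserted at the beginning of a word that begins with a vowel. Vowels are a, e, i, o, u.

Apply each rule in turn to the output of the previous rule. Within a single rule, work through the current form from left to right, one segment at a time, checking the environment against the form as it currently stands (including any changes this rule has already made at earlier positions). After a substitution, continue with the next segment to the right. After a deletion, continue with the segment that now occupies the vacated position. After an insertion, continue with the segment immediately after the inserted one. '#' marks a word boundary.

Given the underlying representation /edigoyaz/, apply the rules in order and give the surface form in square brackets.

[hezihoyas]

Rule 1 Final Devoicing: [edigoyaz] → [edigoyas]
Rule 2 Stop Lenition: [edigoyas] → [ezihoyas]
Rule 3 Final Vowel Raising: no change — [ezihoyas]
Rule 4 Glottal Epenthesis: [ezihoyas] → [hezihoyas]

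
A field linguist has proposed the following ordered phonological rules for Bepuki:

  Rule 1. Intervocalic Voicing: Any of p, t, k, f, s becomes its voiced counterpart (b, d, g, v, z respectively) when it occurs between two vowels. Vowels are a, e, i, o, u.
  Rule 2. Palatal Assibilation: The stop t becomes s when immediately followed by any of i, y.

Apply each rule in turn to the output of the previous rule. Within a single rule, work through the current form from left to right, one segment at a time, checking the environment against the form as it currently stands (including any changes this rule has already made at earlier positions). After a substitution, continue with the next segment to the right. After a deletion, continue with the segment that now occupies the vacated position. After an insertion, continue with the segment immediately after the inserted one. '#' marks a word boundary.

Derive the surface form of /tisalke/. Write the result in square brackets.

Rule 1 Intervocalic Voicing: [tisalke] → [tizalke]
Rule 2 Palatal Assibilation: [tizalke] → [sizalke]

[sizalke]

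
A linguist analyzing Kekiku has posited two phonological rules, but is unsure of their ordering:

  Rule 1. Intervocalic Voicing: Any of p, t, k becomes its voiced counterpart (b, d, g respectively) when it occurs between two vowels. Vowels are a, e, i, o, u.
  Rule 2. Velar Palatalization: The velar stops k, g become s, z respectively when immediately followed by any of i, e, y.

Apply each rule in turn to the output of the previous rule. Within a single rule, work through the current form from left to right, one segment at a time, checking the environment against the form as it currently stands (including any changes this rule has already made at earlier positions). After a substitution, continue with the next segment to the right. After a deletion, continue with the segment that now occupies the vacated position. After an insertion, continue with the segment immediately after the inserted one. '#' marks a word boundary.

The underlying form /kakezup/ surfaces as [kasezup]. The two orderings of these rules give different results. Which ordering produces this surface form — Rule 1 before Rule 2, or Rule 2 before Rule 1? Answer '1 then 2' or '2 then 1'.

2 then 1

Order 1 then 2:
  1 Intervocalic Voicing: [kakezup] → [kagezup]
  2 Velar Palatalization: [kagezup] → [kazezup]
  result: [kazezup]
Order 2 then 1:
  2 Velar Palatalization: [kakezup] → [kasezup]
  1 Intervocalic Voicing: no change — [kasezup]
  result: [kasezup]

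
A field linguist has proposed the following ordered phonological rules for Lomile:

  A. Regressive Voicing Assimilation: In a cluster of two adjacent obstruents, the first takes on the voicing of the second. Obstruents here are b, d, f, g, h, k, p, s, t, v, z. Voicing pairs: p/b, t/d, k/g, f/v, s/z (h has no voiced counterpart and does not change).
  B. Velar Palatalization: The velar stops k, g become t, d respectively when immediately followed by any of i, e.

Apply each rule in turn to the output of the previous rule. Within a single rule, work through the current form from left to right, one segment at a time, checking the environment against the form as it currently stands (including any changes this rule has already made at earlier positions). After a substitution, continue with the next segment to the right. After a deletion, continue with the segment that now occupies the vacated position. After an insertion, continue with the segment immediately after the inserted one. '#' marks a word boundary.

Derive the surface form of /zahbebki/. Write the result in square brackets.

A Regressive Voicing Assimilation: [zahbebki] → [zahbepki]
B Velar Palatalization: [zahbepki] → [zahbepti]

[zahbepti]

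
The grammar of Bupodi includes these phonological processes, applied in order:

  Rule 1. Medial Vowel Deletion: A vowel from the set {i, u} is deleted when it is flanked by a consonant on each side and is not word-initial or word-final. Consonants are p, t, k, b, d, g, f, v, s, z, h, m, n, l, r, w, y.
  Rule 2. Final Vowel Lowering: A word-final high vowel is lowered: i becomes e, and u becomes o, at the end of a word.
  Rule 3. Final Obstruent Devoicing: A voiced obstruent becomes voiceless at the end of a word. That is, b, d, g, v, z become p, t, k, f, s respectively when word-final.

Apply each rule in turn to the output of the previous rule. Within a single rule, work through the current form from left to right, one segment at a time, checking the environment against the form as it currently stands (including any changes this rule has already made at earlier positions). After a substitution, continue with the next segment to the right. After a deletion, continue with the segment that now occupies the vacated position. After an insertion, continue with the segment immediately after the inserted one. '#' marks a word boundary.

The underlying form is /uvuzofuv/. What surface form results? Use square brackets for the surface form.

[uvzoff]

Rule 1 Medial Vowel Deletion: [uvuzofuv] → [uvzofv]
Rule 2 Final Vowel Lowering: no change — [uvzofv]
Rule 3 Final Obstruent Devoicing: [uvzofv] → [uvzoff]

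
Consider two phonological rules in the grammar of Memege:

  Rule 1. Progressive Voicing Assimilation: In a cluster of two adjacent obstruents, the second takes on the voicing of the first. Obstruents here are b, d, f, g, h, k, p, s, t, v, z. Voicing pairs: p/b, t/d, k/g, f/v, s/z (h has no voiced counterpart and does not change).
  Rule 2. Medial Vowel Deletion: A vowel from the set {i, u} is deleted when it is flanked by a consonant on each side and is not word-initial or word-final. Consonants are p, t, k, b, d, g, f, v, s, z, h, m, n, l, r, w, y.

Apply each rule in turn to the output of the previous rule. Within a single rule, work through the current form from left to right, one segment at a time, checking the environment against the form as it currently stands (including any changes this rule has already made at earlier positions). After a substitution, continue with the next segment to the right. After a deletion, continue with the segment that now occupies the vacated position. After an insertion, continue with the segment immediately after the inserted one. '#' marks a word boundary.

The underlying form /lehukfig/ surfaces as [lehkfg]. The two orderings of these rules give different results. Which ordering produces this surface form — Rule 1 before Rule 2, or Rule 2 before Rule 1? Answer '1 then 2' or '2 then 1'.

1 then 2

Order 1 then 2:
  1 Progressive Voicing Assimilation: no change — [lehukfig]
  2 Medial Vowel Deletion: [lehukfig] → [lehkfg]
  result: [lehkfg]
Order 2 then 1:
  2 Medial Vowel Deletion: [lehukfig] → [lehkfg]
  1 Progressive Voicing Assimilation: [lehkfg] → [lehkfk]
  result: [lehkfk]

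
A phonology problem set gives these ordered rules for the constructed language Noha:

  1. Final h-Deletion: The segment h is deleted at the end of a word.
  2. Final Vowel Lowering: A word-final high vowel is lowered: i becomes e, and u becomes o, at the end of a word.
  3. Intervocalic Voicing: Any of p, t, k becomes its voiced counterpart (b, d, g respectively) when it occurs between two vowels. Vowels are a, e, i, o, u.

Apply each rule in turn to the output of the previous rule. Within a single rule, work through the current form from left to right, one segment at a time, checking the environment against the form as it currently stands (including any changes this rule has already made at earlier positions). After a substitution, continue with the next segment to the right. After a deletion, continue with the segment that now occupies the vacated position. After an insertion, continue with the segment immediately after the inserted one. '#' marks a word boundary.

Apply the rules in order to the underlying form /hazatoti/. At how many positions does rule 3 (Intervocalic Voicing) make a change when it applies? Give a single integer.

2

1 Final h-Deletion: no change — [hazatoti]
2 Final Vowel Lowering: [hazatoti] → [hazatote]
3 Intervocalic Voicing: [hazatote] → [hazadode]
Rule 3 changed 2 position(s).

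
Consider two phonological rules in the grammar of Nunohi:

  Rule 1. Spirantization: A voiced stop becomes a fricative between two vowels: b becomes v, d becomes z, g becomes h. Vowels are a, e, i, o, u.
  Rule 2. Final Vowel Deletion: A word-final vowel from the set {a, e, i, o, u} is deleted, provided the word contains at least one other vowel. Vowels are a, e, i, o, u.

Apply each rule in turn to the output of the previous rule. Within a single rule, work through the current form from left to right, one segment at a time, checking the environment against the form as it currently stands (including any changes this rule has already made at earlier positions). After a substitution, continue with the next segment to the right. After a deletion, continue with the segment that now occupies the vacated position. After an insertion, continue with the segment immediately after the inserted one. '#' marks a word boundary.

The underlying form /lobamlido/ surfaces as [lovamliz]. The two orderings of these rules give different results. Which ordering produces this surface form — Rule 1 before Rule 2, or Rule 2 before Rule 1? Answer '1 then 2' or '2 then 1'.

1 then 2

Order 1 then 2:
  1 Spirantization: [lobamlido] → [lovamlizo]
  2 Final Vowel Deletion: [lovamlizo] → [lovamliz]
  result: [lovamliz]
Order 2 then 1:
  2 Final Vowel Deletion: [lobamlido] → [lobamlid]
  1 Spirantization: [lobamlid] → [lovamlid]
  result: [lovamlid]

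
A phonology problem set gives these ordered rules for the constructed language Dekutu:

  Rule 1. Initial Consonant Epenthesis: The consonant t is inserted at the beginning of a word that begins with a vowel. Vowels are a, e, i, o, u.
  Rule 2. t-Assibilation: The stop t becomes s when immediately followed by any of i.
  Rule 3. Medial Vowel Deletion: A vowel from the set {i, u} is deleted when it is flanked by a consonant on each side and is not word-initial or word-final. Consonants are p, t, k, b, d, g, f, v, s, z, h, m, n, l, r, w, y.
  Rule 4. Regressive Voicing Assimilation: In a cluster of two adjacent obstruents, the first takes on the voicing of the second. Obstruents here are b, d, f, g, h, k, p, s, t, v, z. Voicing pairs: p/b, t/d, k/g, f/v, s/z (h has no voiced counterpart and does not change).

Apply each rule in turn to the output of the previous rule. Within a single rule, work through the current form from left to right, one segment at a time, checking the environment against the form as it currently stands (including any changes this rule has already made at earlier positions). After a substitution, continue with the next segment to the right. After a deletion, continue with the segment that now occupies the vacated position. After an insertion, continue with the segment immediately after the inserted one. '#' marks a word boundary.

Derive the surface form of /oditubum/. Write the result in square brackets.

Rule 1 Initial Consonant Epenthesis: [oditubum] → [toditubum]
Rule 2 t-Assibilation: no change — [toditubum]
Rule 3 Medial Vowel Deletion: [toditubum] → [todtbm]
Rule 4 Regressive Voicing Assimilation: [todtbm] → [totdbm]

[totdbm]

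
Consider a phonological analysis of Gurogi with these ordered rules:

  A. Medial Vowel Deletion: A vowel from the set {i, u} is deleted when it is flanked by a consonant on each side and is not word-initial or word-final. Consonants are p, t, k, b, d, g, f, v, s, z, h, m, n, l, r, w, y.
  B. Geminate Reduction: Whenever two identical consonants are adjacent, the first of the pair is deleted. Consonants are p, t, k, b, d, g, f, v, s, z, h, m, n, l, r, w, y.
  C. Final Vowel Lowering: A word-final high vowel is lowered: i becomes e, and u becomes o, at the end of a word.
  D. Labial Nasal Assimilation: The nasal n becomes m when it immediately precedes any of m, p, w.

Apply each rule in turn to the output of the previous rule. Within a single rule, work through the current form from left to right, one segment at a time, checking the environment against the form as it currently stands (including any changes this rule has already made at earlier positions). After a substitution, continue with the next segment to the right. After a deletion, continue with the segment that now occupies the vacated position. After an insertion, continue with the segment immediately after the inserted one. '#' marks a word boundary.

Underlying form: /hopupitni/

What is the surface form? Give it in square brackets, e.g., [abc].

[hoptne]

A Medial Vowel Deletion: [hopupitni] → [hopptni]
B Geminate Reduction: [hopptni] → [hoptni]
C Final Vowel Lowering: [hoptni] → [hoptne]
D Labial Nasal Assimilation: no change — [hoptne]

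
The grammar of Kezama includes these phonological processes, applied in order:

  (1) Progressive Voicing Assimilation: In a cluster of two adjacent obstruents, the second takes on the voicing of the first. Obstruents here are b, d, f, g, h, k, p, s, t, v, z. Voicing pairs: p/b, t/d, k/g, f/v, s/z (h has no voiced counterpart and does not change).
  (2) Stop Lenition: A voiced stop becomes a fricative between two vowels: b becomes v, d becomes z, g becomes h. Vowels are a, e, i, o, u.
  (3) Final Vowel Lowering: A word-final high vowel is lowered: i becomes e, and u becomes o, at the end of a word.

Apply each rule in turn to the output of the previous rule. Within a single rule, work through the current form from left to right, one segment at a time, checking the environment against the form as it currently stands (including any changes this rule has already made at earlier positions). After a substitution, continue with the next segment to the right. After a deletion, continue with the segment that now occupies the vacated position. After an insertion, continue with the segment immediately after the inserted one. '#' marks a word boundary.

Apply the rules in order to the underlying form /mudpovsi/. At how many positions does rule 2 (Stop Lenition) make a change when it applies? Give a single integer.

(1) Progressive Voicing Assimilation: [mudpovsi] → [mudbovzi]
(2) Stop Lenition: no change — [mudbovzi]
(3) Final Vowel Lowering: [mudbovzi] → [mudbovze]
Rule 2 changed 0 position(s).

0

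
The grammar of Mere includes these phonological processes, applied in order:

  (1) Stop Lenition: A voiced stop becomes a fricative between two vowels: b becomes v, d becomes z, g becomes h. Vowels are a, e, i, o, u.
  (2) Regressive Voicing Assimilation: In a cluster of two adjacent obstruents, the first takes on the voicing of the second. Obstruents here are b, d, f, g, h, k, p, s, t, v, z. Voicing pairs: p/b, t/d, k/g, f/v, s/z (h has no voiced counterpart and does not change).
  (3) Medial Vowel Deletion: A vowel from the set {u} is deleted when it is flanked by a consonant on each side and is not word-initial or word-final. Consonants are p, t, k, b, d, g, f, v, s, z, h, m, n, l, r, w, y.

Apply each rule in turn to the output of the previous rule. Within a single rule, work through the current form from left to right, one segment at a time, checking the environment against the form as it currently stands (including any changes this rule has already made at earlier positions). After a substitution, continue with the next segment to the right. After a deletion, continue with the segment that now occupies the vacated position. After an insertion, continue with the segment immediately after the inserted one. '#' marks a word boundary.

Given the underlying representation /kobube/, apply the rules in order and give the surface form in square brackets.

(1) Stop Lenition: [kobube] → [kovuve]
(2) Regressive Voicing Assimilation: no change — [kovuve]
(3) Medial Vowel Deletion: [kovuve] → [kovve]

[kovve]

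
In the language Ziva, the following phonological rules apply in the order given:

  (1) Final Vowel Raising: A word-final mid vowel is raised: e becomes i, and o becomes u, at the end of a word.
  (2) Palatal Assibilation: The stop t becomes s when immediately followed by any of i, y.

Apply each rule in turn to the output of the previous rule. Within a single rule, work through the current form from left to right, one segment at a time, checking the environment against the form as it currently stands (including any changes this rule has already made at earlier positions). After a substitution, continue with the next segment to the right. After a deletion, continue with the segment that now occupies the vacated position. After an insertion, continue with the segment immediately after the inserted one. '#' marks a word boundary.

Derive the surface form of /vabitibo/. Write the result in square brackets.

(1) Final Vowel Raising: [vabitibo] → [vabitibu]
(2) Palatal Assibilation: [vabitibu] → [vabisibu]

[vabisibu]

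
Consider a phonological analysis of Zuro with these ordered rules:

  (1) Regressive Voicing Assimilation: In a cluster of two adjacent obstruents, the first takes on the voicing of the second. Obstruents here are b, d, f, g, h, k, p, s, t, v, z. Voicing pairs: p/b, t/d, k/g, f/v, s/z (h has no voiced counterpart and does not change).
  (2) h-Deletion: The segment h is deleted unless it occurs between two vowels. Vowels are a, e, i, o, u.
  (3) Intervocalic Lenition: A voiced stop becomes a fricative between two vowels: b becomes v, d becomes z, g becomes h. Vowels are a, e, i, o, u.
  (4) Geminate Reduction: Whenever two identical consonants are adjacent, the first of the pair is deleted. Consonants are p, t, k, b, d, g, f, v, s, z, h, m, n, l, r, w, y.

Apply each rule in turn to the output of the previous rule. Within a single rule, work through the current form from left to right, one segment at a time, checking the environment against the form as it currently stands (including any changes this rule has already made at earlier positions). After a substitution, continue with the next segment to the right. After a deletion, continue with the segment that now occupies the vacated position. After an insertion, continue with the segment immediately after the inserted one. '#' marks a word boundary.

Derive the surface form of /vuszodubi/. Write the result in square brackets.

(1) Regressive Voicing Assimilation: [vuszodubi] → [vuzzodubi]
(2) h-Deletion: no change — [vuzzodubi]
(3) Intervocalic Lenition: [vuzzodubi] → [vuzzozuvi]
(4) Geminate Reduction: [vuzzozuvi] → [vuzozuvi]

[vuzozuvi]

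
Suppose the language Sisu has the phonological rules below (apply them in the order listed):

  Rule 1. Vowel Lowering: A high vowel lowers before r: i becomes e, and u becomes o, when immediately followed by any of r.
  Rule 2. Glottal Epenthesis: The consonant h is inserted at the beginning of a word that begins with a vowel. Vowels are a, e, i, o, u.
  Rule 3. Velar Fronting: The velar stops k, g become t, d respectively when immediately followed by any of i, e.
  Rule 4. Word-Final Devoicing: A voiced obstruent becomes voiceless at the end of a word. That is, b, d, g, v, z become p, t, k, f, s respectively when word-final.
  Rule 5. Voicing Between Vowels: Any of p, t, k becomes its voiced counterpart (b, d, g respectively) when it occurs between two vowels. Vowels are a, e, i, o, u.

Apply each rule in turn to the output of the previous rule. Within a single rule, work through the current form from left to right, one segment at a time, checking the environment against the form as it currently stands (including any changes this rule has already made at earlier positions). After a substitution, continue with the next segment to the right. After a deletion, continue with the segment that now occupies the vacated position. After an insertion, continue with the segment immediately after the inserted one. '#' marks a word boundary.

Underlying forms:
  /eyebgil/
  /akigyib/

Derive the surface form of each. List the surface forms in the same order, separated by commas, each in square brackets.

/eyebgil/:
  Rule 1 Vowel Lowering: no change — [eyebgil]
  Rule 2 Glottal Epenthesis: [eyebgil] → [heyebgil]
  Rule 3 Velar Fronting: [heyebgil] → [heyebdil]
  Rule 4 Word-Final Devoicing: no change — [heyebdil]
  Rule 5 Voicing Between Vowels: no change — [heyebdil]
/akigyib/:
  Rule 1 Vowel Lowering: no change — [akigyib]
  Rule 2 Glottal Epenthesis: [akigyib] → [hakigyib]
  Rule 3 Velar Fronting: [hakigyib] → [hatigyib]
  Rule 4 Word-Final Devoicing: [hatigyib] → [hatigyip]
  Rule 5 Voicing Between Vowels: [hatigyip] → [hadigyip]

[heyebdil], [hadigyip]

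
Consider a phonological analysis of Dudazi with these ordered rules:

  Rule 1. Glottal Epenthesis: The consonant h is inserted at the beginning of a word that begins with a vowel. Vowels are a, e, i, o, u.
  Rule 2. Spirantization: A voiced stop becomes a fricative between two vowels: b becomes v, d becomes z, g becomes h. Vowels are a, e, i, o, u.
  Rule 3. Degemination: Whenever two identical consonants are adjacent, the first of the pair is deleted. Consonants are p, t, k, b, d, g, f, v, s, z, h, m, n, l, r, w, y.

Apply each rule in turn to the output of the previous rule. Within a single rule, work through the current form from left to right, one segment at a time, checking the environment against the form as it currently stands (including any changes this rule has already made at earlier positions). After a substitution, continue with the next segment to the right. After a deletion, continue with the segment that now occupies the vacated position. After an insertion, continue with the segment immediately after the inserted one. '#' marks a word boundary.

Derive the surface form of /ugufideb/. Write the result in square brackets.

[huhufizeb]

Rule 1 Glottal Epenthesis: [ugufideb] → [hugufideb]
Rule 2 Spirantization: [hugufideb] → [huhufizeb]
Rule 3 Degemination: no change — [huhufizeb]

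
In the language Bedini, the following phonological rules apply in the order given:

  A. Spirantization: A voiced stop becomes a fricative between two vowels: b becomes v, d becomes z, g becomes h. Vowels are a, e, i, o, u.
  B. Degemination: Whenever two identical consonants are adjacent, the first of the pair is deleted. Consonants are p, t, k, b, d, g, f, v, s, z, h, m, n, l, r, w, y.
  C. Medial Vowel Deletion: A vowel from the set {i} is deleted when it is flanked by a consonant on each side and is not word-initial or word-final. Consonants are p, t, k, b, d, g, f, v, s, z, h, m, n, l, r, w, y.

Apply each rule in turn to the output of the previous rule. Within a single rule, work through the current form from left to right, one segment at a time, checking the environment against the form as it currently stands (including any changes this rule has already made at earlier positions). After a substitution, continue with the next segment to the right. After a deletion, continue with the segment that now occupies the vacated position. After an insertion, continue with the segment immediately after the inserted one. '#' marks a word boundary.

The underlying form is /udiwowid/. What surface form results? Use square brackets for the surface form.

[uzwowd]

A Spirantization: [udiwowid] → [uziwowid]
B Degemination: no change — [uziwowid]
C Medial Vowel Deletion: [uziwowid] → [uzwowd]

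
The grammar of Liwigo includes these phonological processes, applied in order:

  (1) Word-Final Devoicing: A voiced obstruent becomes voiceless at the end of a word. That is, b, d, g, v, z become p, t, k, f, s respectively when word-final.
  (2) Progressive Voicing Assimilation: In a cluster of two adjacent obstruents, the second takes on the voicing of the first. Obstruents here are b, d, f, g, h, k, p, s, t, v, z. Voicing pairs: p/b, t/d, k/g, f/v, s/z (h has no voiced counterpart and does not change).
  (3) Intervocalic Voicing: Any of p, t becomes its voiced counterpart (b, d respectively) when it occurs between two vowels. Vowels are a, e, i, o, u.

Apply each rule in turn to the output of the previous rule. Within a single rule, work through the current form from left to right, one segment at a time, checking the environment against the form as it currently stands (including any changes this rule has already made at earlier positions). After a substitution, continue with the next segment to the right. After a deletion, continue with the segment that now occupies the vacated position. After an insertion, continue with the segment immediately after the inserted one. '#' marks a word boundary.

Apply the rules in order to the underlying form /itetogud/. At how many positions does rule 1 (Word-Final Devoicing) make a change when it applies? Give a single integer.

(1) Word-Final Devoicing: [itetogud] → [itetogut]
(2) Progressive Voicing Assimilation: no change — [itetogut]
(3) Intervocalic Voicing: [itetogut] → [idedogut]
Rule 1 changed 1 position(s).

1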